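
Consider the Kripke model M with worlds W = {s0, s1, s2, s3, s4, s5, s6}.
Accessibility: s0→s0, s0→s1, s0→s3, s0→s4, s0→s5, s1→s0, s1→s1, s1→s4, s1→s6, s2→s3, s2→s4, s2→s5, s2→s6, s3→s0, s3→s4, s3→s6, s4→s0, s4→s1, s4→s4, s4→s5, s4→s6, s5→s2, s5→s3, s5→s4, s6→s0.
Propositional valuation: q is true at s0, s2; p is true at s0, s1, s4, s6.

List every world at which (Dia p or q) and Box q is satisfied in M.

Let φ = (Dia p or q) and Box q. Evaluate φ at each world:
  s0 (successors {s0, s1, s3, s4, s5}): φ is false.
  s1 (successors {s0, s1, s4, s6}): φ is false.
  s2 (successors {s3, s4, s5, s6}): φ is false.
  s3 (successors {s0, s4, s6}): φ is false.
  s4 (successors {s0, s1, s4, s5, s6}): φ is false.
  s5 (successors {s2, s3, s4}): φ is false.
  s6 (successors {s0}): φ is true.
For instance, at s3:
  At s3: Dia p or q is true, Box q is false, so (Dia p or q) and Box q is false.
    At s3: Dia p is true, q is false, so Dia p or q is true.
      At s3: Dia p requires p at some successor in {s0, s4, s6}.
        p holds at s0, so Dia p is true at s3.
    At s3: Box q requires q at every successor {s0, s4, s6}.
      q fails at s4, so Box q is false at s3.
Satisfying worlds: {s6}

s6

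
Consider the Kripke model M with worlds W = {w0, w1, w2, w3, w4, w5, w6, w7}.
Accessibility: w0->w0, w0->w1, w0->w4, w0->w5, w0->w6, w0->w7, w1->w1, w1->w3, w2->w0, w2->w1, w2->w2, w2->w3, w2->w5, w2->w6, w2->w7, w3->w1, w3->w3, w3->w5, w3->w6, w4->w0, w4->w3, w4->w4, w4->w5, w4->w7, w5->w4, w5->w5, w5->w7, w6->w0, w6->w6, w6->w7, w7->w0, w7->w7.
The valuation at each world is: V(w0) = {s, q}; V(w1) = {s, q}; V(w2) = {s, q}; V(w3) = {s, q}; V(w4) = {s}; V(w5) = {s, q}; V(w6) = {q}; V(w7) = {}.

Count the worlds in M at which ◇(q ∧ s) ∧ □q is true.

Let φ = ◇(q ∧ s) ∧ □q. Evaluate φ at each world:
  w0 (successors {w0, w1, w4, w5, w6, w7}): φ is false.
  w1 (successors {w1, w3}): φ is true.
  w2 (successors {w0, w1, w2, w3, w5, w6, w7}): φ is false.
  w3 (successors {w1, w3, w5, w6}): φ is true.
  w4 (successors {w0, w3, w4, w5, w7}): φ is false.
  w5 (successors {w4, w5, w7}): φ is false.
  w6 (successors {w0, w6, w7}): φ is false.
  w7 (successors {w0, w7}): φ is false.
For instance, at w2:
  At w2: ◇(q ∧ s) is true, □q is false, so ◇(q ∧ s) ∧ □q is false.
    At w2: ◇(q ∧ s) requires q ∧ s at some successor in {w0, w1, w2, w3, w5, w6, w7}.
      q ∧ s holds at w0, so ◇(q ∧ s) is true at w2.
    At w2: □q requires q at every successor {w0, w1, w2, w3, w5, w6, w7}.
      q fails at w7, so □q is false at w2.
Satisfying worlds: {w1, w3}

2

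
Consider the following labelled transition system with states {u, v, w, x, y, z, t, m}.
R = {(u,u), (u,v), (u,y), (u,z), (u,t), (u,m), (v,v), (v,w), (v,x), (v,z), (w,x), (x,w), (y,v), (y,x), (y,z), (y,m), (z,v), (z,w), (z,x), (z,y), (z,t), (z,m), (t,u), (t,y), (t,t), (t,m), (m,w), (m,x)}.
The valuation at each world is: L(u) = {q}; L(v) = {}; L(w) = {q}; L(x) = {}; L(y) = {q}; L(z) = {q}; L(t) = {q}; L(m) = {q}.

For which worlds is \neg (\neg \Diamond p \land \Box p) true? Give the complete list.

Let φ = \neg (\neg \Diamond p \land \Box p). Evaluate φ at each world:
  u (successors {u, v, y, z, t, m}): φ is true.
  v (successors {v, w, x, z}): φ is true.
  w (successors {x}): φ is true.
  x (successors {w}): φ is true.
  y (successors {v, x, z, m}): φ is true.
  z (successors {v, w, x, y, t, m}): φ is true.
  t (successors {u, y, t, m}): φ is true.
  m (successors {w, x}): φ is true.
For instance, at z:
  At z: \neg \Diamond p \land \Box p is false, so \neg (\neg \Diamond p \land \Box p) is true.
    At z: \neg \Diamond p is true, \Box p is false, so \neg \Diamond p \land \Box p is false.
      At z: \Diamond p is false, so \neg \Diamond p is true.
      At z: \Box p requires p at every successor {v, w, x, y, t, m}.
        p fails at v, so \Box p is false at z.
Satisfying worlds: {u, v, w, x, y, z, t, m}

u, v, w, x, y, z, t, m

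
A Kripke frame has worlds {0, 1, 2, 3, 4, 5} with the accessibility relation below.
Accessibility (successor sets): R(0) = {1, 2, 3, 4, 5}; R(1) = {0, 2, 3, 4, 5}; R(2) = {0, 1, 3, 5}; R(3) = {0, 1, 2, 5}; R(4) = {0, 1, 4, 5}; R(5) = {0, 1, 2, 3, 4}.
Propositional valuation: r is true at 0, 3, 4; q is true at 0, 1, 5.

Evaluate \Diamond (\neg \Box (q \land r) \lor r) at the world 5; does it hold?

Yes

At 5: \Diamond (\neg \Box (q \land r) \lor r) requires \neg \Box (q \land r) \lor r at some successor in {0, 1, 2, 3, 4}.
  \neg \Box (q \land r) \lor r holds at 0, so \Diamond (\neg \Box (q \land r) \lor r) is true at 5.
    At 0: \neg \Box (q \land r) is true, r is true, so \neg \Box (q \land r) \lor r is true.
      At 0: \Box (q \land r) is false, so \neg \Box (q \land r) is true.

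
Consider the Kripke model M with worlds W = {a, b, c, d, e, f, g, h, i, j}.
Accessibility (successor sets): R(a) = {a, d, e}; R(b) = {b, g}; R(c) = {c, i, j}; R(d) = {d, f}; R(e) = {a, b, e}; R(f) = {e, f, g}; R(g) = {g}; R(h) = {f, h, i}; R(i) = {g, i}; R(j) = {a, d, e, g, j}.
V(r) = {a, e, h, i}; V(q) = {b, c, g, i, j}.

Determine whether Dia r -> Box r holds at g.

Yes

At g: Dia r is false, Box r is false, so Dia r -> Box r is true.
  At g: Dia r requires r at some successor in {g}.
    At g: r is false.
  So Dia r is false at g.
  At g: Box r requires r at every successor {g}.
    r fails at g, so Box r is false at g.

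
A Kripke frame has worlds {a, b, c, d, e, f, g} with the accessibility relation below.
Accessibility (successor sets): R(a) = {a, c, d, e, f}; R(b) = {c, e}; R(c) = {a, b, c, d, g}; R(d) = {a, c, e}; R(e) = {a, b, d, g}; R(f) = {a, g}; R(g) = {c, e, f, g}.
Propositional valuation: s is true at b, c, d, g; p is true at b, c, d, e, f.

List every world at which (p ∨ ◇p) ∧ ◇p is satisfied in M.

Let φ = (p ∨ ◇p) ∧ ◇p. Evaluate φ at each world:
  a (successors {a, c, d, e, f}): φ is true.
  b (successors {c, e}): φ is true.
  c (successors {a, b, c, d, g}): φ is true.
  d (successors {a, c, e}): φ is true.
  e (successors {a, b, d, g}): φ is true.
  f (successors {a, g}): φ is false.
  g (successors {c, e, f, g}): φ is true.
For instance, at f:
  At f: p ∨ ◇p is true, ◇p is false, so (p ∨ ◇p) ∧ ◇p is false.
    At f: p is true, ◇p is false, so p ∨ ◇p is true.
      At f: ◇p requires p at some successor in {a, g}.
        At a: p is false.
        At g: p is false.
      So ◇p is false at f.
    At f: ◇p requires p at some successor in {a, g}.
      At a: p is false.
      At g: p is false.
    So ◇p is false at f.
Satisfying worlds: {a, b, c, d, e, g}

a, b, c, d, e, g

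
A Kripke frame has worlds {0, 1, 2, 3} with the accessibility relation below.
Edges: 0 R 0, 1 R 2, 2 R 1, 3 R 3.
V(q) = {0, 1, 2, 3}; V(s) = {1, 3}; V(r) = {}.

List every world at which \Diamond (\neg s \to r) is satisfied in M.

2, 3

Let φ = \Diamond (\neg s \to r). Evaluate φ at each world:
  0 (successors {0}): φ is false.
  1 (successors {2}): φ is false.
  2 (successors {1}): φ is true.
  3 (successors {3}): φ is true.
For instance, at 1:
  At 1: \Diamond (\neg s \to r) requires \neg s \to r at some successor in {2}.
    At 2: \neg s \to r is false.
  So \Diamond (\neg s \to r) is false at 1.
Satisfying worlds: {2, 3}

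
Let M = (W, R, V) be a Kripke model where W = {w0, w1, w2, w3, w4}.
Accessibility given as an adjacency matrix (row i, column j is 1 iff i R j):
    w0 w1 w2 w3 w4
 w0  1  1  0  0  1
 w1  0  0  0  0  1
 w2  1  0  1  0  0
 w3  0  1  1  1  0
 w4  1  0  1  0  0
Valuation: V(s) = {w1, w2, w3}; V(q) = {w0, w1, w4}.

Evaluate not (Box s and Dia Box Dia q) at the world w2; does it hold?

Yes

Recall that Box ψ holds at a world iff ψ holds at every accessible world, and Dia ψ holds iff ψ holds at some accessible world.
At w2: Box s and Dia Box Dia q is false, so not (Box s and Dia Box Dia q) is true.
  At w2: Box s is false, Dia Box Dia q is true, so Box s and Dia Box Dia q is false.
    At w2: Box s requires s at every successor {w0, w2}.
      s fails at w0, so Box s is false at w2.
    At w2: Dia Box Dia q requires Box Dia q at some successor in {w0, w2}.
      Box Dia q holds at w0, so Dia Box Dia q is true at w2.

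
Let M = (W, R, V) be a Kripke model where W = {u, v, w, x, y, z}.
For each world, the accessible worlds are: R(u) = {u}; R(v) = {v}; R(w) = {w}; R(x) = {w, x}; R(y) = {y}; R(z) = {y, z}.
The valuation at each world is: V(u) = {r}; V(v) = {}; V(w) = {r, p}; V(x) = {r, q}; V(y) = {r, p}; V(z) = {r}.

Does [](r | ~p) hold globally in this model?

Let φ = [](r | ~p). Evaluate φ at each world:
  u (successors {u}): φ is true.
  v (successors {v}): φ is true.
  w (successors {w}): φ is true.
  x (successors {w, x}): φ is true.
  y (successors {y}): φ is true.
  z (successors {y, z}): φ is true.
For instance, at v:
  At v: [](r | ~p) requires r | ~p at every successor {v}.
    At v: r | ~p is true.
  So [](r | ~p) is true at v.

Yes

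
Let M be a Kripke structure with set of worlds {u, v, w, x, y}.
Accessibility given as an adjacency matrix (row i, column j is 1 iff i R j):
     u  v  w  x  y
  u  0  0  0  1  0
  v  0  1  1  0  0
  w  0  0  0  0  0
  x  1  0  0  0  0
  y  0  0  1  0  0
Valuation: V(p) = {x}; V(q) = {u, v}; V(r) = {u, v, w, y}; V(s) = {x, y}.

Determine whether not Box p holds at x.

Recall that Box ψ holds at a world iff ψ holds at every accessible world, and Dia ψ holds iff ψ holds at some accessible world.
At x: Box p is false, so not Box p is true.
  At x: Box p requires p at every successor {u}.
    p fails at u, so Box p is false at x.

Yes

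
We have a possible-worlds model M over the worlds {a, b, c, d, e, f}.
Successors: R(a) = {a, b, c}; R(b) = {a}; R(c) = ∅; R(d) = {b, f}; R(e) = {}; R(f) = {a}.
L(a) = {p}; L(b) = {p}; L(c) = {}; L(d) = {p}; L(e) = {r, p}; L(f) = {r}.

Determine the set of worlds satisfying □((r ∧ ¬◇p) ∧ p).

Let φ = □((r ∧ ¬◇p) ∧ p). Evaluate φ at each world:
  a (successors {a, b, c}): φ is false.
  b (successors {a}): φ is false.
  c (successors ∅): φ is true.
  d (successors {b, f}): φ is false.
  e (successors ∅): φ is true.
  f (successors {a}): φ is false.
For instance, at a:
  At a: □((r ∧ ¬◇p) ∧ p) requires (r ∧ ¬◇p) ∧ p at every successor {a, b, c}.
    (r ∧ ¬◇p) ∧ p fails at a, so □((r ∧ ¬◇p) ∧ p) is false at a.
      At a: r ∧ ¬◇p is false, p is true, so (r ∧ ¬◇p) ∧ p is false.
Satisfying worlds: {c, e}

c, e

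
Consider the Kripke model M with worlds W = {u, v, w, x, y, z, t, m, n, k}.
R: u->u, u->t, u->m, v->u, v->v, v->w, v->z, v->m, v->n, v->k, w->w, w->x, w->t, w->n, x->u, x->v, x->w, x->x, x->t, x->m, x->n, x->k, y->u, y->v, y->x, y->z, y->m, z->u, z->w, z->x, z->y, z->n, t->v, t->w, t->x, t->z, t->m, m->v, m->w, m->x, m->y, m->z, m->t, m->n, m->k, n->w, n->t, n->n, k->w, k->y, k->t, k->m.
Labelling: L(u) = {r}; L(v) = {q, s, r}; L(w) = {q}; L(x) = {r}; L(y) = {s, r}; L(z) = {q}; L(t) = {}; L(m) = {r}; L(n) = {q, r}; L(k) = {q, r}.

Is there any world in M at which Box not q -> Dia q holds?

Yes

Let φ = Box not q -> Dia q. Evaluate φ at each world:
  u (successors {u, t, m}): φ is false.
  v (successors {u, v, w, z, m, n, k}): φ is true.
  w (successors {w, x, t, n}): φ is true.
  x (successors {u, v, w, x, t, m, n, k}): φ is true.
  y (successors {u, v, x, z, m}): φ is true.
  z (successors {u, w, x, y, n}): φ is true.
  t (successors {v, w, x, z, m}): φ is true.
  m (successors {v, w, x, y, z, t, n, k}): φ is true.
  n (successors {w, t, n}): φ is true.
  k (successors {w, y, t, m}): φ is true.
Detail at v (witness):
  At v: Box not q is false, Dia q is true, so Box not q -> Dia q is true.
    At v: Box not q requires not q at every successor {u, v, w, z, m, n, k}.
      not q fails at v, so Box not q is false at v.
    At v: Dia q requires q at some successor in {u, v, w, z, m, n, k}.
      q holds at v, so Dia q is true at v.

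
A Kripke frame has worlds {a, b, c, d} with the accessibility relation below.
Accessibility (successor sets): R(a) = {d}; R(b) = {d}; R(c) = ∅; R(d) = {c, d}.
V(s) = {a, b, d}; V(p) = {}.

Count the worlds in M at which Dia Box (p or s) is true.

1

Let φ = Dia Box (p or s). Evaluate φ at each world:
  a (successors {d}): φ is false.
  b (successors {d}): φ is false.
  c (successors ∅): φ is false.
  d (successors {c, d}): φ is true.
For instance, at b:
  At b: Dia Box (p or s) requires Box (p or s) at some successor in {d}.
    At d: Box (p or s) is false.
  So Dia Box (p or s) is false at b.
Satisfying worlds: {d}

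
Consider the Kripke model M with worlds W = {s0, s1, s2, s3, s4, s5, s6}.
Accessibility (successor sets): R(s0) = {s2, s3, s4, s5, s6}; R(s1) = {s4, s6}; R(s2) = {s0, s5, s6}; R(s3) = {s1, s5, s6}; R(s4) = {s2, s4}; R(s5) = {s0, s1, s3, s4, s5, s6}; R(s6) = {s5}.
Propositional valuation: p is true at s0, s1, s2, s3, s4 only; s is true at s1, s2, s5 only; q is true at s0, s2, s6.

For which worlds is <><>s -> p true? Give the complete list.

s0, s1, s2, s3, s4

Let φ = <><>s -> p. Evaluate φ at each world:
  s0 (successors {s2, s3, s4, s5, s6}): φ is true.
  s1 (successors {s4, s6}): φ is true.
  s2 (successors {s0, s5, s6}): φ is true.
  s3 (successors {s1, s5, s6}): φ is true.
  s4 (successors {s2, s4}): φ is true.
  s5 (successors {s0, s1, s3, s4, s5, s6}): φ is false.
  s6 (successors {s5}): φ is false.
For instance, at s6:
  At s6: <><>s is true, p is false, so <><>s -> p is false.
    At s6: <><>s requires <>s at some successor in {s5}.
      <>s holds at s5, so <><>s is true at s6.
Satisfying worlds: {s0, s1, s2, s3, s4}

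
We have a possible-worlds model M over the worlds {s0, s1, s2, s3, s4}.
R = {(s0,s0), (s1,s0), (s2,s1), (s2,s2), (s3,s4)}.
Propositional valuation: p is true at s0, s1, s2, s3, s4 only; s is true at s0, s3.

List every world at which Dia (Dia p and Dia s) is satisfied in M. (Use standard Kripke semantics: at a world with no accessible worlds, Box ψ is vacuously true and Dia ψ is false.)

s0, s1, s2

Let φ = Dia (Dia p and Dia s). Evaluate φ at each world:
  s0 (successors {s0}): φ is true.
  s1 (successors {s0}): φ is true.
  s2 (successors {s1, s2}): φ is true.
  s3 (successors {s4}): φ is false.
  s4 (successors ∅): φ is false.
For instance, at s1:
  At s1: Dia (Dia p and Dia s) requires Dia p and Dia s at some successor in {s0}.
    Dia p and Dia s holds at s0, so Dia (Dia p and Dia s) is true at s1.
      At s0: Dia p is true, Dia s is true, so Dia p and Dia s is true.
Satisfying worlds: {s0, s1, s2}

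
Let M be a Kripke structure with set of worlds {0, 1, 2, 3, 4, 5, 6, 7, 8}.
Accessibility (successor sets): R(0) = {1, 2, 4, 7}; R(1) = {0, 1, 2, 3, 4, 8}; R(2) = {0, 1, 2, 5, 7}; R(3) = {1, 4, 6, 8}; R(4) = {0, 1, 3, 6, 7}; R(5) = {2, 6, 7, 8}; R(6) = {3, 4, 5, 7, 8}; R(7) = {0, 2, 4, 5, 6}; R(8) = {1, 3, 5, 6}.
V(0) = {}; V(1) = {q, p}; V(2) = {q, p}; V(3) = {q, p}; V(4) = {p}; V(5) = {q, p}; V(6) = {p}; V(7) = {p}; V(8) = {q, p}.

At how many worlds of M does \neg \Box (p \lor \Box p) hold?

0

Recall that \Box ψ holds at a world iff ψ holds at every accessible world, and \Diamond ψ holds iff ψ holds at some accessible world.
Let φ = \neg \Box (p \lor \Box p). Evaluate φ at each world:
  0 (successors {1, 2, 4, 7}): φ is false.
  1 (successors {0, 1, 2, 3, 4, 8}): φ is false.
  2 (successors {0, 1, 2, 5, 7}): φ is false.
  3 (successors {1, 4, 6, 8}): φ is false.
  4 (successors {0, 1, 3, 6, 7}): φ is false.
  5 (successors {2, 6, 7, 8}): φ is false.
  6 (successors {3, 4, 5, 7, 8}): φ is false.
  7 (successors {0, 2, 4, 5, 6}): φ is false.
  8 (successors {1, 3, 5, 6}): φ is false.
For instance, at 5:
  At 5: \Box (p \lor \Box p) is true, so \neg \Box (p \lor \Box p) is false.
    At 5: \Box (p \lor \Box p) requires p \lor \Box p at every successor {2, 6, 7, 8}.
      At 2: p \lor \Box p is true.
      At 6: p \lor \Box p is true.
      At 7: p \lor \Box p is true.
      At 8: p \lor \Box p is true.
    So \Box (p \lor \Box p) is true at 5.
Satisfying worlds: none.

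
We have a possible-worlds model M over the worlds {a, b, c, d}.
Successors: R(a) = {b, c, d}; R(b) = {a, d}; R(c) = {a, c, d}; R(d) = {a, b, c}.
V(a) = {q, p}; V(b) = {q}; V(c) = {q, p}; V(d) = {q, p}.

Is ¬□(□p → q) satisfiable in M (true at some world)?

No

Let φ = ¬□(□p → q). Evaluate φ at each world:
  a (successors {b, c, d}): φ is false.
  b (successors {a, d}): φ is false.
  c (successors {a, c, d}): φ is false.
  d (successors {a, b, c}): φ is false.
For instance, at d:
  At d: □(□p → q) is true, so ¬□(□p → q) is false.
    At d: □(□p → q) requires □p → q at every successor {a, b, c}.
      At a: □p → q is true.
      At b: □p → q is true.
      At c: □p → q is true.
    So □(□p → q) is true at d.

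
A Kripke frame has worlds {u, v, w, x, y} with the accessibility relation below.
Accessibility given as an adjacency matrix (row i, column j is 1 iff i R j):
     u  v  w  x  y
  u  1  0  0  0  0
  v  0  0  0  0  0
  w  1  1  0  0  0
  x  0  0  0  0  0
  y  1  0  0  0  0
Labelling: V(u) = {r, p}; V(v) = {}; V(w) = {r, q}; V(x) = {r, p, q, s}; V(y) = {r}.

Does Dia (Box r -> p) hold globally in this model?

Recall that Box ψ holds at a world iff ψ holds at every accessible world, and Dia ψ holds iff ψ holds at some accessible world.
Let φ = Dia (Box r -> p). Evaluate φ at each world:
  u (successors {u}): φ is true.
  v (successors ∅): φ is false.
  w (successors {u, v}): φ is true.
  x (successors ∅): φ is false.
  y (successors {u}): φ is true.
Detail at v (counterexample):
  At v: no accessible worlds, so Dia (Box r -> p) is false.

No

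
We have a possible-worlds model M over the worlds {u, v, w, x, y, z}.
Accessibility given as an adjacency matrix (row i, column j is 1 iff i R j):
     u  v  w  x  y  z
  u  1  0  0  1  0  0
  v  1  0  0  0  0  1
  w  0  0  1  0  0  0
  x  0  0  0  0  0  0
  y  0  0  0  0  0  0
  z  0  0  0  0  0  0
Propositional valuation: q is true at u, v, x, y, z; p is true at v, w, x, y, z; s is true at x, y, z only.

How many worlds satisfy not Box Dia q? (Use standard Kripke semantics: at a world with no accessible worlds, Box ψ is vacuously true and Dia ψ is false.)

3

Let φ = not Box Dia q. Evaluate φ at each world:
  u (successors {u, x}): φ is true.
  v (successors {u, z}): φ is true.
  w (successors {w}): φ is true.
  x (successors ∅): φ is false.
  y (successors ∅): φ is false.
  z (successors ∅): φ is false.
For instance, at w:
  At w: Box Dia q is false, so not Box Dia q is true.
    At w: Box Dia q requires Dia q at every successor {w}.
      Dia q fails at w, so Box Dia q is false at w.
Satisfying worlds: {u, v, w}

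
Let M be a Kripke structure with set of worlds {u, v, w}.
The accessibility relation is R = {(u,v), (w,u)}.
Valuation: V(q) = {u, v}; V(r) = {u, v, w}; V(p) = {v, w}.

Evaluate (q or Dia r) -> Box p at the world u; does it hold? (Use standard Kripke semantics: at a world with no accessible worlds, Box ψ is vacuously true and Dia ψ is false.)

Yes

At u: q or Dia r is true, Box p is true, so (q or Dia r) -> Box p is true.
  At u: q is true, Dia r is true, so q or Dia r is true.
    At u: Dia r requires r at some successor in {v}.
      r holds at v, so Dia r is true at u.
  At u: Box p requires p at every successor {v}.
    At v: p is true.
  So Box p is true at u.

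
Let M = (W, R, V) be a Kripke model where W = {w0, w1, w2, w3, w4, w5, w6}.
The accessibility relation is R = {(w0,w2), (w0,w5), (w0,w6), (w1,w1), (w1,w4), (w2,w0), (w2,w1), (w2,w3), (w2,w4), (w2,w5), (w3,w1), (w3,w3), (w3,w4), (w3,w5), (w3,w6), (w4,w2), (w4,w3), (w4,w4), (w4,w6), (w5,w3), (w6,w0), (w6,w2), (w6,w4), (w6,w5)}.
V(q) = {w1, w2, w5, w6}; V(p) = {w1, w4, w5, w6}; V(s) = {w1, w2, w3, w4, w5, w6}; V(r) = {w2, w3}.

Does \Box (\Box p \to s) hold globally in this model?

Let φ = \Box (\Box p \to s). Evaluate φ at each world:
  w0 (successors {w2, w5, w6}): φ is true.
  w1 (successors {w1, w4}): φ is true.
  w2 (successors {w0, w1, w3, w4, w5}): φ is true.
  w3 (successors {w1, w3, w4, w5, w6}): φ is true.
  w4 (successors {w2, w3, w4, w6}): φ is true.
  w5 (successors {w3}): φ is true.
  w6 (successors {w0, w2, w4, w5}): φ is true.
For instance, at w5:
  At w5: \Box (\Box p \to s) requires \Box p \to s at every successor {w3}.
      At w3: \Box p is false, s is true, so \Box p \to s is true.
  So \Box (\Box p \to s) is true at w5.

Yes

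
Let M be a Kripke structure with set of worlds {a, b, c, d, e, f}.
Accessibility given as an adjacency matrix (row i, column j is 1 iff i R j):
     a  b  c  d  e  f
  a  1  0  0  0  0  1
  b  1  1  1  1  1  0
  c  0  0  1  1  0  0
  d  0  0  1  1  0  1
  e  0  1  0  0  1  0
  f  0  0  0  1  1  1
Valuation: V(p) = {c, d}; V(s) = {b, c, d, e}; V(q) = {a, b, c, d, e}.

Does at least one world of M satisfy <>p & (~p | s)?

Yes

Let φ = <>p & (~p | s). Evaluate φ at each world:
  a (successors {a, f}): φ is false.
  b (successors {a, b, c, d, e}): φ is true.
  c (successors {c, d}): φ is true.
  d (successors {c, d, f}): φ is true.
  e (successors {b, e}): φ is false.
  f (successors {d, e, f}): φ is true.
Detail at b (witness):
  At b: <>p is true, ~p | s is true, so <>p & (~p | s) is true.
    At b: <>p requires p at some successor in {a, b, c, d, e}.
      p holds at c, so <>p is true at b.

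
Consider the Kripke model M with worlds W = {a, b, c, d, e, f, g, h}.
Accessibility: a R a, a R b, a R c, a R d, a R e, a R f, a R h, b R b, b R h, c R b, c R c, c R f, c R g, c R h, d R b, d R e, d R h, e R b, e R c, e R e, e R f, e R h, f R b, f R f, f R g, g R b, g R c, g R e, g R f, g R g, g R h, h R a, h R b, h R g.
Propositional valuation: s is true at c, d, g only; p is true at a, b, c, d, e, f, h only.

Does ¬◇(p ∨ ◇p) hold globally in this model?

Let φ = ¬◇(p ∨ ◇p). Evaluate φ at each world:
  a (successors {a, b, c, d, e, f, h}): φ is false.
  b (successors {b, h}): φ is false.
  c (successors {b, c, f, g, h}): φ is false.
  d (successors {b, e, h}): φ is false.
  e (successors {b, c, e, f, h}): φ is false.
  f (successors {b, f, g}): φ is false.
  g (successors {b, c, e, f, g, h}): φ is false.
  h (successors {a, b, g}): φ is false.
Detail at a (counterexample):
  At a: ◇(p ∨ ◇p) is true, so ¬◇(p ∨ ◇p) is false.
    At a: ◇(p ∨ ◇p) requires p ∨ ◇p at some successor in {a, b, c, d, e, f, h}.
      p ∨ ◇p holds at a, so ◇(p ∨ ◇p) is true at a.

No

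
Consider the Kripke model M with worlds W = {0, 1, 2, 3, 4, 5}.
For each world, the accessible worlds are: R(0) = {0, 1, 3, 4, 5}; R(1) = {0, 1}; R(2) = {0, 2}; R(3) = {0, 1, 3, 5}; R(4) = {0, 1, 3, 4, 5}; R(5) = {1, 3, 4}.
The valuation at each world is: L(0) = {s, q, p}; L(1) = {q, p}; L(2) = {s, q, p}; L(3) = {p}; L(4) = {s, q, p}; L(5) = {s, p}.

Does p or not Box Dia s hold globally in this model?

Yes

Let φ = p or not Box Dia s. Evaluate φ at each world:
  0 (successors {0, 1, 3, 4, 5}): φ is true.
  1 (successors {0, 1}): φ is true.
  2 (successors {0, 2}): φ is true.
  3 (successors {0, 1, 3, 5}): φ is true.
  4 (successors {0, 1, 3, 4, 5}): φ is true.
  5 (successors {1, 3, 4}): φ is true.
For instance, at 1:
  At 1: p is true, not Box Dia s is false, so p or not Box Dia s is true.
    At 1: Box Dia s is true, so not Box Dia s is false.
      At 1: Box Dia s requires Dia s at every successor {0, 1}.
        At 0: Dia s is true.
        At 1: Dia s is true.
      So Box Dia s is true at 1.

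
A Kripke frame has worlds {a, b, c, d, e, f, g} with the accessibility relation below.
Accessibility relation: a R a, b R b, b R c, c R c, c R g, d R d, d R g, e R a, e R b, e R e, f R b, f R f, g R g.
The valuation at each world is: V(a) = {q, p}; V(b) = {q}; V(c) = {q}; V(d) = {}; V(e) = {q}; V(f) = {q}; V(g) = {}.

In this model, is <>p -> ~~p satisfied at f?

Yes

At f: <>p is false, ~~p is false, so <>p -> ~~p is true.
  At f: <>p requires p at some successor in {b, f}.
    At b: p is false.
    At f: p is false.
  So <>p is false at f.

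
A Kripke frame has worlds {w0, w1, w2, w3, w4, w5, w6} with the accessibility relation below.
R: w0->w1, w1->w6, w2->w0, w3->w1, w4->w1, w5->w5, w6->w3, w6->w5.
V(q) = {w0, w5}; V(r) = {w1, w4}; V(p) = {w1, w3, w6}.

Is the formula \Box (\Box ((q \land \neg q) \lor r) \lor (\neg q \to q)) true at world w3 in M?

At w3: \Box (\Box ((q \land \neg q) \lor r) \lor (\neg q \to q)) requires \Box ((q \land \neg q) \lor r) \lor (\neg q \to q) at every successor {w1}.
  \Box ((q \land \neg q) \lor r) \lor (\neg q \to q) fails at w1, so \Box (\Box ((q \land \neg q) \lor r) \lor (\neg q \to q)) is false at w3.
    At w1: \Box ((q \land \neg q) \lor r) is false, \neg q \to q is false, so \Box ((q \land \neg q) \lor r) \lor (\neg q \to q) is false.
      At w1: \Box ((q \land \neg q) \lor r) requires (q \land \neg q) \lor r at every successor {w6}.
        (q \land \neg q) \lor r fails at w6, so \Box ((q \land \neg q) \lor r) is false at w1.

No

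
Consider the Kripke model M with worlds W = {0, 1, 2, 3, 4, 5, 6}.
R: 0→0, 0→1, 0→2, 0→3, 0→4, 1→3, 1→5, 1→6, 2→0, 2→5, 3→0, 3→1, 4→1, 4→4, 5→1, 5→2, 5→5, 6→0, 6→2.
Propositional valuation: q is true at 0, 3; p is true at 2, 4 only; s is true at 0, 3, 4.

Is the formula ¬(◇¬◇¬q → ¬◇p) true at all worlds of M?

No

Let φ = ¬(◇¬◇¬q → ¬◇p). Evaluate φ at each world:
  0 (successors {0, 1, 2, 3, 4}): φ is false.
  1 (successors {3, 5, 6}): φ is false.
  2 (successors {0, 5}): φ is false.
  3 (successors {0, 1}): φ is false.
  4 (successors {1, 4}): φ is false.
  5 (successors {1, 2, 5}): φ is false.
  6 (successors {0, 2}): φ is false.
Detail at 0 (counterexample):
  At 0: ◇¬◇¬q → ¬◇p is true, so ¬(◇¬◇¬q → ¬◇p) is false.
    At 0: ◇¬◇¬q is false, ¬◇p is false, so ◇¬◇¬q → ¬◇p is true.
      At 0: ◇¬◇¬q requires ¬◇¬q at some successor in {0, 1, 2, 3, 4}.
        At 0: ¬◇¬q is false.
        At 1: ¬◇¬q is false.
        At 2: ¬◇¬q is false.
        At 3: ¬◇¬q is false.
        At 4: ¬◇¬q is false.
      So ◇¬◇¬q is false at 0.
      At 0: ◇p is true, so ¬◇p is false.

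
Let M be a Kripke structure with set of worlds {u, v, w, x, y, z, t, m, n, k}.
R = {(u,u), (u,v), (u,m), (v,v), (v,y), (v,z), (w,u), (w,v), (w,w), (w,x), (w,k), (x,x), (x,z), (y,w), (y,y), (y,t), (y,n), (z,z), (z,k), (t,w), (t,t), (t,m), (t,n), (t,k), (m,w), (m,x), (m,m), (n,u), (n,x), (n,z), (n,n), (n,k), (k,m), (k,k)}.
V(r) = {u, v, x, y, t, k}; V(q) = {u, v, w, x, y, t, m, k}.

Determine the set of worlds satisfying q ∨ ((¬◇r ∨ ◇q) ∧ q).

u, v, w, x, y, t, m, k

Let φ = q ∨ ((¬◇r ∨ ◇q) ∧ q). Evaluate φ at each world:
  u (successors {u, v, m}): φ is true.
  v (successors {v, y, z}): φ is true.
  w (successors {u, v, w, x, k}): φ is true.
  x (successors {x, z}): φ is true.
  y (successors {w, y, t, n}): φ is true.
  z (successors {z, k}): φ is false.
  t (successors {w, t, m, n, k}): φ is true.
  m (successors {w, x, m}): φ is true.
  n (successors {u, x, z, n, k}): φ is false.
  k (successors {m, k}): φ is true.
For instance, at t:
  At t: q is true, (¬◇r ∨ ◇q) ∧ q is true, so q ∨ ((¬◇r ∨ ◇q) ∧ q) is true.
    At t: ¬◇r ∨ ◇q is true, q is true, so (¬◇r ∨ ◇q) ∧ q is true.
      At t: ¬◇r is false, ◇q is true, so ¬◇r ∨ ◇q is true.
Satisfying worlds: {u, v, w, x, y, t, m, k}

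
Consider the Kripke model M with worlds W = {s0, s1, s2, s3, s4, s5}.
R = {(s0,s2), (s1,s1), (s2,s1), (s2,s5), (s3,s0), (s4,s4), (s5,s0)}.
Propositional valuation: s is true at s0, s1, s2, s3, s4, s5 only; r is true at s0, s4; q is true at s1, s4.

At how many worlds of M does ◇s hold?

6

Recall that ◇ψ holds at a world iff ψ holds at some accessible world.
Let φ = ◇s. Evaluate φ at each world:
  s0 (successors {s2}): φ is true.
  s1 (successors {s1}): φ is true.
  s2 (successors {s1, s5}): φ is true.
  s3 (successors {s0}): φ is true.
  s4 (successors {s4}): φ is true.
  s5 (successors {s0}): φ is true.
For instance, at s3:
  At s3: ◇s requires s at some successor in {s0}.
    s holds at s0, so ◇s is true at s3.
Satisfying worlds: {s0, s1, s2, s3, s4, s5}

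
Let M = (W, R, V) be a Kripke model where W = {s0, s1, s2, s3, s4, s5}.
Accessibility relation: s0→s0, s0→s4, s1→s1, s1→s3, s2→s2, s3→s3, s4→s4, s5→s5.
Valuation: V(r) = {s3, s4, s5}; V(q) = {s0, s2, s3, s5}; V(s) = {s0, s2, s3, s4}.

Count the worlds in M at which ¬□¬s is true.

Recall that □ψ holds at a world iff ψ holds at every accessible world, and ◇ψ holds iff ψ holds at some accessible world.
Let φ = ¬□¬s. Evaluate φ at each world:
  s0 (successors {s0, s4}): φ is true.
  s1 (successors {s1, s3}): φ is true.
  s2 (successors {s2}): φ is true.
  s3 (successors {s3}): φ is true.
  s4 (successors {s4}): φ is true.
  s5 (successors {s5}): φ is false.
For instance, at s1:
  At s1: □¬s is false, so ¬□¬s is true.
    At s1: □¬s requires ¬s at every successor {s1, s3}.
      ¬s fails at s3, so □¬s is false at s1.
Satisfying worlds: {s0, s1, s2, s3, s4}

5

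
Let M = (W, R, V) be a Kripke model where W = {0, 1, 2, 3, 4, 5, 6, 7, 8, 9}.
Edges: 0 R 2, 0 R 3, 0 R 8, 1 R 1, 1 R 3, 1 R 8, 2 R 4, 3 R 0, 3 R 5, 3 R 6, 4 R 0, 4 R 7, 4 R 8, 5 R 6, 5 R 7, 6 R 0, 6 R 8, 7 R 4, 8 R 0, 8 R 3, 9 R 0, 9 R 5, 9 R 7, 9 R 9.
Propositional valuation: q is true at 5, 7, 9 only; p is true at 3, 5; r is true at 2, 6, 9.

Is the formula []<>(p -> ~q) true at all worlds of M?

Recall that []ψ holds at a world iff ψ holds at every accessible world, and <>ψ holds iff ψ holds at some accessible world.
Let φ = []<>(p -> ~q). Evaluate φ at each world:
  0 (successors {2, 3, 8}): φ is true.
  1 (successors {1, 3, 8}): φ is true.
  2 (successors {4}): φ is true.
  3 (successors {0, 5, 6}): φ is true.
  4 (successors {0, 7, 8}): φ is true.
  5 (successors {6, 7}): φ is true.
  6 (successors {0, 8}): φ is true.
  7 (successors {4}): φ is true.
  8 (successors {0, 3}): φ is true.
  9 (successors {0, 5, 7, 9}): φ is true.
For instance, at 0:
  At 0: []<>(p -> ~q) requires <>(p -> ~q) at every successor {2, 3, 8}.
      At 2: <>(p -> ~q) requires p -> ~q at some successor in {4}.
        p -> ~q holds at 4, so <>(p -> ~q) is true at 2.
      At 3: <>(p -> ~q) requires p -> ~q at some successor in {0, 5, 6}.
        p -> ~q holds at 0, so <>(p -> ~q) is true at 3.
      At 8: <>(p -> ~q) requires p -> ~q at some successor in {0, 3}.
        p -> ~q holds at 0, so <>(p -> ~q) is true at 8.
  So []<>(p -> ~q) is true at 0.

Yes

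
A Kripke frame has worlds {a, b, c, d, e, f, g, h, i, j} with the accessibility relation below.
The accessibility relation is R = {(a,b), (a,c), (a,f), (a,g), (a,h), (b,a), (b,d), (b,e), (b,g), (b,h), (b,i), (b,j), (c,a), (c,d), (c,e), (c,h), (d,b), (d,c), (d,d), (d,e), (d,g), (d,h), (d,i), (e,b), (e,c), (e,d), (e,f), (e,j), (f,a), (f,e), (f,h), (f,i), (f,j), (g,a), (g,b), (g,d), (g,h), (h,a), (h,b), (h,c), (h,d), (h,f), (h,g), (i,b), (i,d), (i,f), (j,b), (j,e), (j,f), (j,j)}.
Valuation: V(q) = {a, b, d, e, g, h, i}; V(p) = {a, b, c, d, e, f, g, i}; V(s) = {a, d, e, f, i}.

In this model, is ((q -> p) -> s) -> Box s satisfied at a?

Recall that Box ψ holds at a world iff ψ holds at every accessible world, and Dia ψ holds iff ψ holds at some accessible world.
At a: (q -> p) -> s is true, Box s is false, so ((q -> p) -> s) -> Box s is false.
  At a: Box s requires s at every successor {b, c, f, g, h}.
    s fails at b, so Box s is false at a.

No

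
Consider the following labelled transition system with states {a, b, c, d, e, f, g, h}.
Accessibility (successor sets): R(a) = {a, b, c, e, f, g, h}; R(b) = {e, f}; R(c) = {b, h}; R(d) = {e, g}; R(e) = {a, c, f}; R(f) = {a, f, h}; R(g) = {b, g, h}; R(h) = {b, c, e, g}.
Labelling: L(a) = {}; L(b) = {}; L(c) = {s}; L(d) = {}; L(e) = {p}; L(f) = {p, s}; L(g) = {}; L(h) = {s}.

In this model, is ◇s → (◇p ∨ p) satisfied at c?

Recall that ◇ψ holds at a world iff ψ holds at some accessible world.
At c: ◇s is true, ◇p ∨ p is false, so ◇s → (◇p ∨ p) is false.
  At c: ◇s requires s at some successor in {b, h}.
    s holds at h, so ◇s is true at c.
  At c: ◇p is false, p is false, so ◇p ∨ p is false.
    At c: ◇p requires p at some successor in {b, h}.
      At b: p is false.
      At h: p is false.
    So ◇p is false at c.

No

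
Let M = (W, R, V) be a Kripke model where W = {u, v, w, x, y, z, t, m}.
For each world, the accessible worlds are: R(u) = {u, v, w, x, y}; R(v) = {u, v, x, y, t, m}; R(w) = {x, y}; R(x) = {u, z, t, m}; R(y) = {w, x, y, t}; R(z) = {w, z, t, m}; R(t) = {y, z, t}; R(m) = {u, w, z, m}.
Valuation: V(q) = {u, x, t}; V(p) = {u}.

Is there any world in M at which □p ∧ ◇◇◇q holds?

Let φ = □p ∧ ◇◇◇q. Evaluate φ at each world:
  u (successors {u, v, w, x, y}): φ is false.
  v (successors {u, v, x, y, t, m}): φ is false.
  w (successors {x, y}): φ is false.
  x (successors {u, z, t, m}): φ is false.
  y (successors {w, x, y, t}): φ is false.
  z (successors {w, z, t, m}): φ is false.
  t (successors {y, z, t}): φ is false.
  m (successors {u, w, z, m}): φ is false.
For instance, at v:
  At v: □p is false, ◇◇◇q is true, so □p ∧ ◇◇◇q is false.
    At v: □p requires p at every successor {u, v, x, y, t, m}.
      p fails at v, so □p is false at v.
    At v: ◇◇◇q requires ◇◇q at some successor in {u, v, x, y, t, m}.
      ◇◇q holds at u, so ◇◇◇q is true at v.

No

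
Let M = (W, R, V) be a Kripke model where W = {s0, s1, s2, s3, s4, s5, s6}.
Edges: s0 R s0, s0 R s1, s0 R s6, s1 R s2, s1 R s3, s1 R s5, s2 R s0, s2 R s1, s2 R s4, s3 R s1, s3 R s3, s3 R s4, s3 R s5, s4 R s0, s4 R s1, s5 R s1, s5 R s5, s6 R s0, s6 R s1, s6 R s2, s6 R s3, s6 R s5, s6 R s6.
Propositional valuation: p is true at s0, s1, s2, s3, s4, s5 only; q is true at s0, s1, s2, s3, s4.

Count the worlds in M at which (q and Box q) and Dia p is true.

Let φ = (q and Box q) and Dia p. Evaluate φ at each world:
  s0 (successors {s0, s1, s6}): φ is false.
  s1 (successors {s2, s3, s5}): φ is false.
  s2 (successors {s0, s1, s4}): φ is true.
  s3 (successors {s1, s3, s4, s5}): φ is false.
  s4 (successors {s0, s1}): φ is true.
  s5 (successors {s1, s5}): φ is false.
  s6 (successors {s0, s1, s2, s3, s5, s6}): φ is false.
For instance, at s6:
  At s6: q and Box q is false, Dia p is true, so (q and Box q) and Dia p is false.
    At s6: q is false, Box q is false, so q and Box q is false.
      At s6: Box q requires q at every successor {s0, s1, s2, s3, s5, s6}.
        q fails at s5, so Box q is false at s6.
    At s6: Dia p requires p at some successor in {s0, s1, s2, s3, s5, s6}.
      p holds at s0, so Dia p is true at s6.
Satisfying worlds: {s2, s4}

2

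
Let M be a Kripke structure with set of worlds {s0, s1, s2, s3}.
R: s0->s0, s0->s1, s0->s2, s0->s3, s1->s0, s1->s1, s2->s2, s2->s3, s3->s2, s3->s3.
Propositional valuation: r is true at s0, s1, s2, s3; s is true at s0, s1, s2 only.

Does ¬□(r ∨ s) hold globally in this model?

No

Let φ = ¬□(r ∨ s). Evaluate φ at each world:
  s0 (successors {s0, s1, s2, s3}): φ is false.
  s1 (successors {s0, s1}): φ is false.
  s2 (successors {s2, s3}): φ is false.
  s3 (successors {s2, s3}): φ is false.
Detail at s0 (counterexample):
  At s0: □(r ∨ s) is true, so ¬□(r ∨ s) is false.
    At s0: □(r ∨ s) requires r ∨ s at every successor {s0, s1, s2, s3}.
      At s0: r ∨ s is true.
      At s1: r ∨ s is true.
      At s2: r ∨ s is true.
      At s3: r ∨ s is true.
    So □(r ∨ s) is true at s0.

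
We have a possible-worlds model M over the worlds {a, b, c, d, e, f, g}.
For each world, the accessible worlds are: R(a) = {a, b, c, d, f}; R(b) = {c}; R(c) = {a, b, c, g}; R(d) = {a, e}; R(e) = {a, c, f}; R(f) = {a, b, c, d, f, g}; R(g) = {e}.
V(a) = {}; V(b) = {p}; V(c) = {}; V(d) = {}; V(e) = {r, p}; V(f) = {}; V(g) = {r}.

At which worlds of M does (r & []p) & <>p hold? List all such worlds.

Let φ = (r & []p) & <>p. Evaluate φ at each world:
  a (successors {a, b, c, d, f}): φ is false.
  b (successors {c}): φ is false.
  c (successors {a, b, c, g}): φ is false.
  d (successors {a, e}): φ is false.
  e (successors {a, c, f}): φ is false.
  f (successors {a, b, c, d, f, g}): φ is false.
  g (successors {e}): φ is true.
For instance, at c:
  At c: r & []p is false, <>p is true, so (r & []p) & <>p is false.
    At c: r is false, []p is false, so r & []p is false.
      At c: []p requires p at every successor {a, b, c, g}.
        p fails at a, so []p is false at c.
    At c: <>p requires p at some successor in {a, b, c, g}.
      p holds at b, so <>p is true at c.
Satisfying worlds: {g}

g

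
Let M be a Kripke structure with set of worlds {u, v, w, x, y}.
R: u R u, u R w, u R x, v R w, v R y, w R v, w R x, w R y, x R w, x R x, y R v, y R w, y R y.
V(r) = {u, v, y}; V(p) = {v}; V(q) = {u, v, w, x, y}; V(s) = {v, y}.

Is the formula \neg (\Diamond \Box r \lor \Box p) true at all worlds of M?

Let φ = \neg (\Diamond \Box r \lor \Box p). Evaluate φ at each world:
  u (successors {u, w, x}): φ is true.
  v (successors {w, y}): φ is true.
  w (successors {v, x, y}): φ is true.
  x (successors {w, x}): φ is true.
  y (successors {v, w, y}): φ is true.
For instance, at x:
  At x: \Diamond \Box r \lor \Box p is false, so \neg (\Diamond \Box r \lor \Box p) is true.
    At x: \Diamond \Box r is false, \Box p is false, so \Diamond \Box r \lor \Box p is false.
      At x: \Diamond \Box r requires \Box r at some successor in {w, x}.
        At w: \Box r is false.
        At x: \Box r is false.
      So \Diamond \Box r is false at x.
      At x: \Box p requires p at every successor {w, x}.
        p fails at w, so \Box p is false at x.

Yes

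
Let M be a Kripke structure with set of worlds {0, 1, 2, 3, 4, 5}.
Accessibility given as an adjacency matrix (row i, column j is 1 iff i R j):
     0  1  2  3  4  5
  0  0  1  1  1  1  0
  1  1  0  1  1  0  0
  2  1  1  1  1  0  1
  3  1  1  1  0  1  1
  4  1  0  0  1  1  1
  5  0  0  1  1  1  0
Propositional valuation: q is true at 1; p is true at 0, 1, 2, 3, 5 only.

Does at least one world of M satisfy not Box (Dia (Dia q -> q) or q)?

Let φ = not Box (Dia (Dia q -> q) or q). Evaluate φ at each world:
  0 (successors {1, 2, 3, 4}): φ is false.
  1 (successors {0, 2, 3}): φ is false.
  2 (successors {0, 1, 2, 3, 5}): φ is false.
  3 (successors {0, 1, 2, 4, 5}): φ is false.
  4 (successors {0, 3, 4, 5}): φ is false.
  5 (successors {2, 3, 4}): φ is false.
For instance, at 2:
  At 2: Box (Dia (Dia q -> q) or q) is true, so not Box (Dia (Dia q -> q) or q) is false.
    At 2: Box (Dia (Dia q -> q) or q) requires Dia (Dia q -> q) or q at every successor {0, 1, 2, 3, 5}.
      At 0: Dia (Dia q -> q) or q is true.
      At 1: Dia (Dia q -> q) or q is true.
      At 2: Dia (Dia q -> q) or q is true.
      At 3: Dia (Dia q -> q) or q is true.
      At 5: Dia (Dia q -> q) or q is true.
    So Box (Dia (Dia q -> q) or q) is true at 2.

No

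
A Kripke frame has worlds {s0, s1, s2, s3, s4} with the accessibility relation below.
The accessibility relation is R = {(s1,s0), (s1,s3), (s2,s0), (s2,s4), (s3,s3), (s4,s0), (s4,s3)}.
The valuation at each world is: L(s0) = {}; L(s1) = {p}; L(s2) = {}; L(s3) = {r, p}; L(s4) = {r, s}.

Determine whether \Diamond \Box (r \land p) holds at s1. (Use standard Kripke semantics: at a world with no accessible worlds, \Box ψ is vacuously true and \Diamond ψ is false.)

Yes

At s1: \Diamond \Box (r \land p) requires \Box (r \land p) at some successor in {s0, s3}.
  \Box (r \land p) holds at s0, so \Diamond \Box (r \land p) is true at s1.
    At s0: no accessible worlds, so \Box (r \land p) holds vacuously.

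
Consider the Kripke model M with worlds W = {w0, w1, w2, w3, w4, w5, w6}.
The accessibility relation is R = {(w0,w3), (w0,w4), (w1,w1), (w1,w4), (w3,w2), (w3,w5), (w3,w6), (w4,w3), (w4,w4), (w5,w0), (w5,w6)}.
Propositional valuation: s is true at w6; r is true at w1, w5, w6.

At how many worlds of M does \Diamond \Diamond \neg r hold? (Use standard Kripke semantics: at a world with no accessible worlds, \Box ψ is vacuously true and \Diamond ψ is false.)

5

Let φ = \Diamond \Diamond \neg r. Evaluate φ at each world:
  w0 (successors {w3, w4}): φ is true.
  w1 (successors {w1, w4}): φ is true.
  w2 (successors ∅): φ is false.
  w3 (successors {w2, w5, w6}): φ is true.
  w4 (successors {w3, w4}): φ is true.
  w5 (successors {w0, w6}): φ is true.
  w6 (successors ∅): φ is false.
For instance, at w5:
  At w5: \Diamond \Diamond \neg r requires \Diamond \neg r at some successor in {w0, w6}.
    \Diamond \neg r holds at w0, so \Diamond \Diamond \neg r is true at w5.
      At w0: \Diamond \neg r requires \neg r at some successor in {w3, w4}.
        \neg r holds at w3, so \Diamond \neg r is true at w0.
Satisfying worlds: {w0, w1, w3, w4, w5}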